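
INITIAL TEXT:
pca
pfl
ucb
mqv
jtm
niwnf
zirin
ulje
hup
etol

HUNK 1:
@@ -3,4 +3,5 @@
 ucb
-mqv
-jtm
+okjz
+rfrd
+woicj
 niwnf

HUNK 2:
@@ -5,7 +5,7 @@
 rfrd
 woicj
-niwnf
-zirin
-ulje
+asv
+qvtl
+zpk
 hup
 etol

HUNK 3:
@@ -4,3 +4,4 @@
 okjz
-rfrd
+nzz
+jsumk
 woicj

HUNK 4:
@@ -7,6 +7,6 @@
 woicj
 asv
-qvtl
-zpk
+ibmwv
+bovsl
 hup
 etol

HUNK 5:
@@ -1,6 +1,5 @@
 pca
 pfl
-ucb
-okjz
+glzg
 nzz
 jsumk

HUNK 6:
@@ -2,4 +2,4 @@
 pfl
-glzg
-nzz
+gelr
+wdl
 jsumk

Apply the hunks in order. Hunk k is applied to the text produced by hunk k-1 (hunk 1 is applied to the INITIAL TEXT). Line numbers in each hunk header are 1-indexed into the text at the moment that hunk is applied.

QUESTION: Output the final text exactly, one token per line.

Answer: pca
pfl
gelr
wdl
jsumk
woicj
asv
ibmwv
bovsl
hup
etol

Derivation:
Hunk 1: at line 3 remove [mqv,jtm] add [okjz,rfrd,woicj] -> 11 lines: pca pfl ucb okjz rfrd woicj niwnf zirin ulje hup etol
Hunk 2: at line 5 remove [niwnf,zirin,ulje] add [asv,qvtl,zpk] -> 11 lines: pca pfl ucb okjz rfrd woicj asv qvtl zpk hup etol
Hunk 3: at line 4 remove [rfrd] add [nzz,jsumk] -> 12 lines: pca pfl ucb okjz nzz jsumk woicj asv qvtl zpk hup etol
Hunk 4: at line 7 remove [qvtl,zpk] add [ibmwv,bovsl] -> 12 lines: pca pfl ucb okjz nzz jsumk woicj asv ibmwv bovsl hup etol
Hunk 5: at line 1 remove [ucb,okjz] add [glzg] -> 11 lines: pca pfl glzg nzz jsumk woicj asv ibmwv bovsl hup etol
Hunk 6: at line 2 remove [glzg,nzz] add [gelr,wdl] -> 11 lines: pca pfl gelr wdl jsumk woicj asv ibmwv bovsl hup etol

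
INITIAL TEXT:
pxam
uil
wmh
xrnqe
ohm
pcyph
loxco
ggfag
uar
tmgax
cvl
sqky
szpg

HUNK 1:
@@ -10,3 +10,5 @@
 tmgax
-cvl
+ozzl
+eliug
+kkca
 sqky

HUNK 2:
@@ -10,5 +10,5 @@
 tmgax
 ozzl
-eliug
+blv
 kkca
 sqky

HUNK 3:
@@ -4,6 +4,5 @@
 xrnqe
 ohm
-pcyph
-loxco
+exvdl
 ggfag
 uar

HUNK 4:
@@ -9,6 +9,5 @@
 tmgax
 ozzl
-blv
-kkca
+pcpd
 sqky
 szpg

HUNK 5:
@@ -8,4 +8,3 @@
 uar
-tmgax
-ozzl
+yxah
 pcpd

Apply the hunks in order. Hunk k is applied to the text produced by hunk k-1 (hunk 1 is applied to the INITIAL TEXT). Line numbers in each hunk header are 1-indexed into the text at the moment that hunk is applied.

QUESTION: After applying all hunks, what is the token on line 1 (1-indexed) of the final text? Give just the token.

Answer: pxam

Derivation:
Hunk 1: at line 10 remove [cvl] add [ozzl,eliug,kkca] -> 15 lines: pxam uil wmh xrnqe ohm pcyph loxco ggfag uar tmgax ozzl eliug kkca sqky szpg
Hunk 2: at line 10 remove [eliug] add [blv] -> 15 lines: pxam uil wmh xrnqe ohm pcyph loxco ggfag uar tmgax ozzl blv kkca sqky szpg
Hunk 3: at line 4 remove [pcyph,loxco] add [exvdl] -> 14 lines: pxam uil wmh xrnqe ohm exvdl ggfag uar tmgax ozzl blv kkca sqky szpg
Hunk 4: at line 9 remove [blv,kkca] add [pcpd] -> 13 lines: pxam uil wmh xrnqe ohm exvdl ggfag uar tmgax ozzl pcpd sqky szpg
Hunk 5: at line 8 remove [tmgax,ozzl] add [yxah] -> 12 lines: pxam uil wmh xrnqe ohm exvdl ggfag uar yxah pcpd sqky szpg
Final line 1: pxam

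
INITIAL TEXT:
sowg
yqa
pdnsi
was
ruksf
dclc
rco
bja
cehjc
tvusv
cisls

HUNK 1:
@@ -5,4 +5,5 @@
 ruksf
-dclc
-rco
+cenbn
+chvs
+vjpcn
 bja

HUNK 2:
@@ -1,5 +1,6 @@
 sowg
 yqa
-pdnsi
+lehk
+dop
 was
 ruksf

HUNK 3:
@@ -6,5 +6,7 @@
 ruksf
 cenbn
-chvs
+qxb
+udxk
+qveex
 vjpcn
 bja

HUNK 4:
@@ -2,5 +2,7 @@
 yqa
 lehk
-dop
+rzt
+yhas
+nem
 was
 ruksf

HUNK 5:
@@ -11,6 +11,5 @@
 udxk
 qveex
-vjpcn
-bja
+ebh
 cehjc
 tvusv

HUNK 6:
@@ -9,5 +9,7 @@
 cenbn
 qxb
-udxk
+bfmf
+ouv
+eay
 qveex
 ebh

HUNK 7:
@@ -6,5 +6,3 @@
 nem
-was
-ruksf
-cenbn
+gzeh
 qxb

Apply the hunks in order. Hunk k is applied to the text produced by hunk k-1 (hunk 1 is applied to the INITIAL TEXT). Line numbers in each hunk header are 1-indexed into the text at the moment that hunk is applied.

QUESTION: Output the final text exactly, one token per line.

Hunk 1: at line 5 remove [dclc,rco] add [cenbn,chvs,vjpcn] -> 12 lines: sowg yqa pdnsi was ruksf cenbn chvs vjpcn bja cehjc tvusv cisls
Hunk 2: at line 1 remove [pdnsi] add [lehk,dop] -> 13 lines: sowg yqa lehk dop was ruksf cenbn chvs vjpcn bja cehjc tvusv cisls
Hunk 3: at line 6 remove [chvs] add [qxb,udxk,qveex] -> 15 lines: sowg yqa lehk dop was ruksf cenbn qxb udxk qveex vjpcn bja cehjc tvusv cisls
Hunk 4: at line 2 remove [dop] add [rzt,yhas,nem] -> 17 lines: sowg yqa lehk rzt yhas nem was ruksf cenbn qxb udxk qveex vjpcn bja cehjc tvusv cisls
Hunk 5: at line 11 remove [vjpcn,bja] add [ebh] -> 16 lines: sowg yqa lehk rzt yhas nem was ruksf cenbn qxb udxk qveex ebh cehjc tvusv cisls
Hunk 6: at line 9 remove [udxk] add [bfmf,ouv,eay] -> 18 lines: sowg yqa lehk rzt yhas nem was ruksf cenbn qxb bfmf ouv eay qveex ebh cehjc tvusv cisls
Hunk 7: at line 6 remove [was,ruksf,cenbn] add [gzeh] -> 16 lines: sowg yqa lehk rzt yhas nem gzeh qxb bfmf ouv eay qveex ebh cehjc tvusv cisls

Answer: sowg
yqa
lehk
rzt
yhas
nem
gzeh
qxb
bfmf
ouv
eay
qveex
ebh
cehjc
tvusv
cisls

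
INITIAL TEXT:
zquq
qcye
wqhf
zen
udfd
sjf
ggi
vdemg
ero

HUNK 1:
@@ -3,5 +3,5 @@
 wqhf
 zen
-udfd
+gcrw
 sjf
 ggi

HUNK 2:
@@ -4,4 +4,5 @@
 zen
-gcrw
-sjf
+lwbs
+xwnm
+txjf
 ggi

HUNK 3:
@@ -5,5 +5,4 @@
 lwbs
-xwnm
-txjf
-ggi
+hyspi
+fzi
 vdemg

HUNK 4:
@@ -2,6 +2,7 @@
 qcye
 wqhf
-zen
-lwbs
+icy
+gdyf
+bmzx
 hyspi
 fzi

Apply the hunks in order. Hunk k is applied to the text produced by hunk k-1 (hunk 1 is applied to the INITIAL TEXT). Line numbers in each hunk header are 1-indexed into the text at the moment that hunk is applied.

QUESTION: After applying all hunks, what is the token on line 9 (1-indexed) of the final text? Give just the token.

Answer: vdemg

Derivation:
Hunk 1: at line 3 remove [udfd] add [gcrw] -> 9 lines: zquq qcye wqhf zen gcrw sjf ggi vdemg ero
Hunk 2: at line 4 remove [gcrw,sjf] add [lwbs,xwnm,txjf] -> 10 lines: zquq qcye wqhf zen lwbs xwnm txjf ggi vdemg ero
Hunk 3: at line 5 remove [xwnm,txjf,ggi] add [hyspi,fzi] -> 9 lines: zquq qcye wqhf zen lwbs hyspi fzi vdemg ero
Hunk 4: at line 2 remove [zen,lwbs] add [icy,gdyf,bmzx] -> 10 lines: zquq qcye wqhf icy gdyf bmzx hyspi fzi vdemg ero
Final line 9: vdemg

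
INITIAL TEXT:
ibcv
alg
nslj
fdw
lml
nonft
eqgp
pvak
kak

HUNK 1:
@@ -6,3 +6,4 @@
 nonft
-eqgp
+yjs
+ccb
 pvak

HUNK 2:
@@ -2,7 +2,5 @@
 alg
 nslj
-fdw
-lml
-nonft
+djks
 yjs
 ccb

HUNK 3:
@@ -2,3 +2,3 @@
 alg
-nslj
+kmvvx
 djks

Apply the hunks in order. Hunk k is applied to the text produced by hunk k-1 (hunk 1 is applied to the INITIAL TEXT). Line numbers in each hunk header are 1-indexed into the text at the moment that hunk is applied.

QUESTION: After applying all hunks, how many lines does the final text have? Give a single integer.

Hunk 1: at line 6 remove [eqgp] add [yjs,ccb] -> 10 lines: ibcv alg nslj fdw lml nonft yjs ccb pvak kak
Hunk 2: at line 2 remove [fdw,lml,nonft] add [djks] -> 8 lines: ibcv alg nslj djks yjs ccb pvak kak
Hunk 3: at line 2 remove [nslj] add [kmvvx] -> 8 lines: ibcv alg kmvvx djks yjs ccb pvak kak
Final line count: 8

Answer: 8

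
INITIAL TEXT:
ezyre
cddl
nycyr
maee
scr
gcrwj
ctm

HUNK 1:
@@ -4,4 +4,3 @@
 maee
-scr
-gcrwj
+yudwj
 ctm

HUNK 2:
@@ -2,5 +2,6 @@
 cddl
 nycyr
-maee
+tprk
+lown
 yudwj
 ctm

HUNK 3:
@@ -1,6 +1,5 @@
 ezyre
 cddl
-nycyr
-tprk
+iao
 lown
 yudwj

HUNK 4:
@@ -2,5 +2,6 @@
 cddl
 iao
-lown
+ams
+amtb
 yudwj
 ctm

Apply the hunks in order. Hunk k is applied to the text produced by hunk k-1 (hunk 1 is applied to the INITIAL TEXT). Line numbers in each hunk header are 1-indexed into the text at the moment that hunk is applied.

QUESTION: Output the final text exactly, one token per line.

Answer: ezyre
cddl
iao
ams
amtb
yudwj
ctm

Derivation:
Hunk 1: at line 4 remove [scr,gcrwj] add [yudwj] -> 6 lines: ezyre cddl nycyr maee yudwj ctm
Hunk 2: at line 2 remove [maee] add [tprk,lown] -> 7 lines: ezyre cddl nycyr tprk lown yudwj ctm
Hunk 3: at line 1 remove [nycyr,tprk] add [iao] -> 6 lines: ezyre cddl iao lown yudwj ctm
Hunk 4: at line 2 remove [lown] add [ams,amtb] -> 7 lines: ezyre cddl iao ams amtb yudwj ctm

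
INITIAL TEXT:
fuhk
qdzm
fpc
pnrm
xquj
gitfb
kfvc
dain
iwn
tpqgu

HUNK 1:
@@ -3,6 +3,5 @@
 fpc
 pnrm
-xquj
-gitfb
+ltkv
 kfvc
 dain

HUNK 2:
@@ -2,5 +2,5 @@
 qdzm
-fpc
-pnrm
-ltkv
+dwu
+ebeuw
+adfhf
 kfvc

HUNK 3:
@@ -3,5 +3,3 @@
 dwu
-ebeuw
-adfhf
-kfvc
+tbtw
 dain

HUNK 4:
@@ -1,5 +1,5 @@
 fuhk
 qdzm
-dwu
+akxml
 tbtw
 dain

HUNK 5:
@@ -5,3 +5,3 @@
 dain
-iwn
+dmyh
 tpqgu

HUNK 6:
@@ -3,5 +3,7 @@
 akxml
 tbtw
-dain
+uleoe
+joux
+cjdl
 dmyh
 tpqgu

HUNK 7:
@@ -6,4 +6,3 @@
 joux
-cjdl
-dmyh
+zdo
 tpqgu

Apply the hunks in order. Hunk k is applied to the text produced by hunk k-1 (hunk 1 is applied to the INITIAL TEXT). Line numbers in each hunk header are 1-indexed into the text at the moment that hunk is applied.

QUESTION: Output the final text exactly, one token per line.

Hunk 1: at line 3 remove [xquj,gitfb] add [ltkv] -> 9 lines: fuhk qdzm fpc pnrm ltkv kfvc dain iwn tpqgu
Hunk 2: at line 2 remove [fpc,pnrm,ltkv] add [dwu,ebeuw,adfhf] -> 9 lines: fuhk qdzm dwu ebeuw adfhf kfvc dain iwn tpqgu
Hunk 3: at line 3 remove [ebeuw,adfhf,kfvc] add [tbtw] -> 7 lines: fuhk qdzm dwu tbtw dain iwn tpqgu
Hunk 4: at line 1 remove [dwu] add [akxml] -> 7 lines: fuhk qdzm akxml tbtw dain iwn tpqgu
Hunk 5: at line 5 remove [iwn] add [dmyh] -> 7 lines: fuhk qdzm akxml tbtw dain dmyh tpqgu
Hunk 6: at line 3 remove [dain] add [uleoe,joux,cjdl] -> 9 lines: fuhk qdzm akxml tbtw uleoe joux cjdl dmyh tpqgu
Hunk 7: at line 6 remove [cjdl,dmyh] add [zdo] -> 8 lines: fuhk qdzm akxml tbtw uleoe joux zdo tpqgu

Answer: fuhk
qdzm
akxml
tbtw
uleoe
joux
zdo
tpqgu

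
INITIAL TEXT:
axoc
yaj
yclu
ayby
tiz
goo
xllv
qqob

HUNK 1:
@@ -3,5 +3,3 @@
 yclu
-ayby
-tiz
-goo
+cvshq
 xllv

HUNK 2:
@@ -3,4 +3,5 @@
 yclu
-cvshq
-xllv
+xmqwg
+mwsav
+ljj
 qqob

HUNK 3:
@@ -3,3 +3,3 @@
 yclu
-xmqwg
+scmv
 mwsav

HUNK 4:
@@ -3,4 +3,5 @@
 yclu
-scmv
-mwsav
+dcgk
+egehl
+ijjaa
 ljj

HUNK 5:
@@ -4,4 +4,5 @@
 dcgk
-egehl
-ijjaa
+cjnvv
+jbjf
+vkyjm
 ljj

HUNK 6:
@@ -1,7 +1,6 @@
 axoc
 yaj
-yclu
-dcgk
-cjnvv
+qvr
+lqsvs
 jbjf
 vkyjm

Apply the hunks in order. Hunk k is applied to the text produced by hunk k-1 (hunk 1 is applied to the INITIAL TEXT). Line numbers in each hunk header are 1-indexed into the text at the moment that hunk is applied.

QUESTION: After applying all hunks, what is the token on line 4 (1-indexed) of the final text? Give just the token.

Hunk 1: at line 3 remove [ayby,tiz,goo] add [cvshq] -> 6 lines: axoc yaj yclu cvshq xllv qqob
Hunk 2: at line 3 remove [cvshq,xllv] add [xmqwg,mwsav,ljj] -> 7 lines: axoc yaj yclu xmqwg mwsav ljj qqob
Hunk 3: at line 3 remove [xmqwg] add [scmv] -> 7 lines: axoc yaj yclu scmv mwsav ljj qqob
Hunk 4: at line 3 remove [scmv,mwsav] add [dcgk,egehl,ijjaa] -> 8 lines: axoc yaj yclu dcgk egehl ijjaa ljj qqob
Hunk 5: at line 4 remove [egehl,ijjaa] add [cjnvv,jbjf,vkyjm] -> 9 lines: axoc yaj yclu dcgk cjnvv jbjf vkyjm ljj qqob
Hunk 6: at line 1 remove [yclu,dcgk,cjnvv] add [qvr,lqsvs] -> 8 lines: axoc yaj qvr lqsvs jbjf vkyjm ljj qqob
Final line 4: lqsvs

Answer: lqsvs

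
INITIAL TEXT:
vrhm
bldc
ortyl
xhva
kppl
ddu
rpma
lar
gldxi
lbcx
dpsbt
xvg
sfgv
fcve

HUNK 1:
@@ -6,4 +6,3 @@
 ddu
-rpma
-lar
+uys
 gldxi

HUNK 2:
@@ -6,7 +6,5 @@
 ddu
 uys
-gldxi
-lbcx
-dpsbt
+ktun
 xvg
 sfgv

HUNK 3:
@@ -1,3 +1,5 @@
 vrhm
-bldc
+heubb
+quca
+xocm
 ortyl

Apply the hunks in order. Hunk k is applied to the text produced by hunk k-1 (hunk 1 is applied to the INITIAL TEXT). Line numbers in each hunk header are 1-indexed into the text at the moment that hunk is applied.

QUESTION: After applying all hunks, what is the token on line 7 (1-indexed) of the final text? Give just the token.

Hunk 1: at line 6 remove [rpma,lar] add [uys] -> 13 lines: vrhm bldc ortyl xhva kppl ddu uys gldxi lbcx dpsbt xvg sfgv fcve
Hunk 2: at line 6 remove [gldxi,lbcx,dpsbt] add [ktun] -> 11 lines: vrhm bldc ortyl xhva kppl ddu uys ktun xvg sfgv fcve
Hunk 3: at line 1 remove [bldc] add [heubb,quca,xocm] -> 13 lines: vrhm heubb quca xocm ortyl xhva kppl ddu uys ktun xvg sfgv fcve
Final line 7: kppl

Answer: kppl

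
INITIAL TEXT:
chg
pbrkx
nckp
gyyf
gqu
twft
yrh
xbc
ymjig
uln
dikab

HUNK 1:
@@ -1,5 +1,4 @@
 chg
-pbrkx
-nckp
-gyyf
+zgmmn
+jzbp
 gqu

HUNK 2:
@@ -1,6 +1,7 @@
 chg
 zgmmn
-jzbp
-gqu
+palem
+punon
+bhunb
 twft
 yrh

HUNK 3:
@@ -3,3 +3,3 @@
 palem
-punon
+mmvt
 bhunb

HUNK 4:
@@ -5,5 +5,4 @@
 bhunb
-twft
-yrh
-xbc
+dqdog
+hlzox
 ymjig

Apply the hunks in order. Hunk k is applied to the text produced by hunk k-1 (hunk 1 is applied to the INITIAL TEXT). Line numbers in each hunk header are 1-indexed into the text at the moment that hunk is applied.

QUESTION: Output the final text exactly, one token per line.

Hunk 1: at line 1 remove [pbrkx,nckp,gyyf] add [zgmmn,jzbp] -> 10 lines: chg zgmmn jzbp gqu twft yrh xbc ymjig uln dikab
Hunk 2: at line 1 remove [jzbp,gqu] add [palem,punon,bhunb] -> 11 lines: chg zgmmn palem punon bhunb twft yrh xbc ymjig uln dikab
Hunk 3: at line 3 remove [punon] add [mmvt] -> 11 lines: chg zgmmn palem mmvt bhunb twft yrh xbc ymjig uln dikab
Hunk 4: at line 5 remove [twft,yrh,xbc] add [dqdog,hlzox] -> 10 lines: chg zgmmn palem mmvt bhunb dqdog hlzox ymjig uln dikab

Answer: chg
zgmmn
palem
mmvt
bhunb
dqdog
hlzox
ymjig
uln
dikab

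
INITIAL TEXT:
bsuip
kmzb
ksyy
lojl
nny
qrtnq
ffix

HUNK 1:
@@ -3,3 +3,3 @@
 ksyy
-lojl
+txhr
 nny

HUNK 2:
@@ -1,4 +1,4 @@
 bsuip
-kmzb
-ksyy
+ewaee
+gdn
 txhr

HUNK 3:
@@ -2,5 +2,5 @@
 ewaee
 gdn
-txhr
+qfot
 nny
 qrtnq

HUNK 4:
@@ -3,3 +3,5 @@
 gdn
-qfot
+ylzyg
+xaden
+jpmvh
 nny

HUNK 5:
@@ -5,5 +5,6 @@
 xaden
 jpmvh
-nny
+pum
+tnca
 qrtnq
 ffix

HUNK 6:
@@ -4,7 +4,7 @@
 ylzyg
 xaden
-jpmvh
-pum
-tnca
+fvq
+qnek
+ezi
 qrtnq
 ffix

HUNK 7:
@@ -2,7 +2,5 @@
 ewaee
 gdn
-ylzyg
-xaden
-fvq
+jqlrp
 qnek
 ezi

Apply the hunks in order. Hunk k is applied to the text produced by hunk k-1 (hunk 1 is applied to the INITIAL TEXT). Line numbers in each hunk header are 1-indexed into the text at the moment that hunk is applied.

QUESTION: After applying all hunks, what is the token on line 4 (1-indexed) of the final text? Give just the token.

Answer: jqlrp

Derivation:
Hunk 1: at line 3 remove [lojl] add [txhr] -> 7 lines: bsuip kmzb ksyy txhr nny qrtnq ffix
Hunk 2: at line 1 remove [kmzb,ksyy] add [ewaee,gdn] -> 7 lines: bsuip ewaee gdn txhr nny qrtnq ffix
Hunk 3: at line 2 remove [txhr] add [qfot] -> 7 lines: bsuip ewaee gdn qfot nny qrtnq ffix
Hunk 4: at line 3 remove [qfot] add [ylzyg,xaden,jpmvh] -> 9 lines: bsuip ewaee gdn ylzyg xaden jpmvh nny qrtnq ffix
Hunk 5: at line 5 remove [nny] add [pum,tnca] -> 10 lines: bsuip ewaee gdn ylzyg xaden jpmvh pum tnca qrtnq ffix
Hunk 6: at line 4 remove [jpmvh,pum,tnca] add [fvq,qnek,ezi] -> 10 lines: bsuip ewaee gdn ylzyg xaden fvq qnek ezi qrtnq ffix
Hunk 7: at line 2 remove [ylzyg,xaden,fvq] add [jqlrp] -> 8 lines: bsuip ewaee gdn jqlrp qnek ezi qrtnq ffix
Final line 4: jqlrp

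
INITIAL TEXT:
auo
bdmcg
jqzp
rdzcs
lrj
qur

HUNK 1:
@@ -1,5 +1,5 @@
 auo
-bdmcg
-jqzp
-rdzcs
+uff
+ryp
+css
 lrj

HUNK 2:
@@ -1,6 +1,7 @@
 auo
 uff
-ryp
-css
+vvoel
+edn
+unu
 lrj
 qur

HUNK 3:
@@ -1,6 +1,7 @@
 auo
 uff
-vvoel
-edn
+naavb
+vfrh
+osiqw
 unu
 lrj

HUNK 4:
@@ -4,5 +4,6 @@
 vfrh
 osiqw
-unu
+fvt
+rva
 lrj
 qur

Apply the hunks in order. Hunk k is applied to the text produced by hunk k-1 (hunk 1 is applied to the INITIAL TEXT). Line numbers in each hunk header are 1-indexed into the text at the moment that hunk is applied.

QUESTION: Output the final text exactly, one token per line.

Hunk 1: at line 1 remove [bdmcg,jqzp,rdzcs] add [uff,ryp,css] -> 6 lines: auo uff ryp css lrj qur
Hunk 2: at line 1 remove [ryp,css] add [vvoel,edn,unu] -> 7 lines: auo uff vvoel edn unu lrj qur
Hunk 3: at line 1 remove [vvoel,edn] add [naavb,vfrh,osiqw] -> 8 lines: auo uff naavb vfrh osiqw unu lrj qur
Hunk 4: at line 4 remove [unu] add [fvt,rva] -> 9 lines: auo uff naavb vfrh osiqw fvt rva lrj qur

Answer: auo
uff
naavb
vfrh
osiqw
fvt
rva
lrj
qur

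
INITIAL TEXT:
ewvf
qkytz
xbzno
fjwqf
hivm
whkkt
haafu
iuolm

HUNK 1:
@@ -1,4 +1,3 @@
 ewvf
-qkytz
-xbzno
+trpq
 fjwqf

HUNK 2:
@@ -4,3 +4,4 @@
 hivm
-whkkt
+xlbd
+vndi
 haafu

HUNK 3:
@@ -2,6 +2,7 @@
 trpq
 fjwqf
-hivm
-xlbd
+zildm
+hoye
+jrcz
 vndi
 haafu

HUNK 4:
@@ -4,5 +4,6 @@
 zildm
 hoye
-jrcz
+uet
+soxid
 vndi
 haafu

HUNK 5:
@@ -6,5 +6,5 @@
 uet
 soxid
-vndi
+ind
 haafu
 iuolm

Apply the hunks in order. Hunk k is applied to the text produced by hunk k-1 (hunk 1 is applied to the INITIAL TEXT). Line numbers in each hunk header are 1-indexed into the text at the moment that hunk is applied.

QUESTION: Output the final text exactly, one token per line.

Answer: ewvf
trpq
fjwqf
zildm
hoye
uet
soxid
ind
haafu
iuolm

Derivation:
Hunk 1: at line 1 remove [qkytz,xbzno] add [trpq] -> 7 lines: ewvf trpq fjwqf hivm whkkt haafu iuolm
Hunk 2: at line 4 remove [whkkt] add [xlbd,vndi] -> 8 lines: ewvf trpq fjwqf hivm xlbd vndi haafu iuolm
Hunk 3: at line 2 remove [hivm,xlbd] add [zildm,hoye,jrcz] -> 9 lines: ewvf trpq fjwqf zildm hoye jrcz vndi haafu iuolm
Hunk 4: at line 4 remove [jrcz] add [uet,soxid] -> 10 lines: ewvf trpq fjwqf zildm hoye uet soxid vndi haafu iuolm
Hunk 5: at line 6 remove [vndi] add [ind] -> 10 lines: ewvf trpq fjwqf zildm hoye uet soxid ind haafu iuolm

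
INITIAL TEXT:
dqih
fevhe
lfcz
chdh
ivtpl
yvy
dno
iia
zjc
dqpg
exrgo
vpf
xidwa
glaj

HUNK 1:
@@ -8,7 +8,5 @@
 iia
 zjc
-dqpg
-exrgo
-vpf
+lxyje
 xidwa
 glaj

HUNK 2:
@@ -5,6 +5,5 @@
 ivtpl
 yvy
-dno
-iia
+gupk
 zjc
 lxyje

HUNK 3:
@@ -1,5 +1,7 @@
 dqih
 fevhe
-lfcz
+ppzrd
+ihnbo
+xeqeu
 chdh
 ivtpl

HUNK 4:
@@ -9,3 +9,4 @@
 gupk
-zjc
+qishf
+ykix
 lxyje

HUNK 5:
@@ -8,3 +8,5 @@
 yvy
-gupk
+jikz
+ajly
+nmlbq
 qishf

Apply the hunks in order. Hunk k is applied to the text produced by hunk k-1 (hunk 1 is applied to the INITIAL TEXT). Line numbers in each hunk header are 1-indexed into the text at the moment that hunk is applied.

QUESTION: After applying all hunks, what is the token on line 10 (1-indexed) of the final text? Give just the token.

Answer: ajly

Derivation:
Hunk 1: at line 8 remove [dqpg,exrgo,vpf] add [lxyje] -> 12 lines: dqih fevhe lfcz chdh ivtpl yvy dno iia zjc lxyje xidwa glaj
Hunk 2: at line 5 remove [dno,iia] add [gupk] -> 11 lines: dqih fevhe lfcz chdh ivtpl yvy gupk zjc lxyje xidwa glaj
Hunk 3: at line 1 remove [lfcz] add [ppzrd,ihnbo,xeqeu] -> 13 lines: dqih fevhe ppzrd ihnbo xeqeu chdh ivtpl yvy gupk zjc lxyje xidwa glaj
Hunk 4: at line 9 remove [zjc] add [qishf,ykix] -> 14 lines: dqih fevhe ppzrd ihnbo xeqeu chdh ivtpl yvy gupk qishf ykix lxyje xidwa glaj
Hunk 5: at line 8 remove [gupk] add [jikz,ajly,nmlbq] -> 16 lines: dqih fevhe ppzrd ihnbo xeqeu chdh ivtpl yvy jikz ajly nmlbq qishf ykix lxyje xidwa glaj
Final line 10: ajly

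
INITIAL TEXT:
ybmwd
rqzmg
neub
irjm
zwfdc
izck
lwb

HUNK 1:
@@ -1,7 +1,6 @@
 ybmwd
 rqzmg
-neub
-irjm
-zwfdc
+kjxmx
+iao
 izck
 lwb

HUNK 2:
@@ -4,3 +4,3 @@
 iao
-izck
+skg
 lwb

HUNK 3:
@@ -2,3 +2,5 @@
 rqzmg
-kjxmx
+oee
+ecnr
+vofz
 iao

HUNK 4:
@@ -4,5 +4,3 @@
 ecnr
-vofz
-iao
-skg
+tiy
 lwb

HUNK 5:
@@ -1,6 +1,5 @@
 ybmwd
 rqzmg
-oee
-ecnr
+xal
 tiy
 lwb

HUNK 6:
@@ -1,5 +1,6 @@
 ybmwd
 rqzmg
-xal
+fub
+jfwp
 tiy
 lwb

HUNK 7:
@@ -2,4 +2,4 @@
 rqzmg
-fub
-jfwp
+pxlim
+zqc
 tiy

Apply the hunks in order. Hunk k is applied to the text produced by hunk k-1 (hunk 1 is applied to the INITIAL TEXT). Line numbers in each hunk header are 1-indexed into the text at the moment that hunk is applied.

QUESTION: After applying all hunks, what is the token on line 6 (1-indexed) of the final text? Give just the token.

Hunk 1: at line 1 remove [neub,irjm,zwfdc] add [kjxmx,iao] -> 6 lines: ybmwd rqzmg kjxmx iao izck lwb
Hunk 2: at line 4 remove [izck] add [skg] -> 6 lines: ybmwd rqzmg kjxmx iao skg lwb
Hunk 3: at line 2 remove [kjxmx] add [oee,ecnr,vofz] -> 8 lines: ybmwd rqzmg oee ecnr vofz iao skg lwb
Hunk 4: at line 4 remove [vofz,iao,skg] add [tiy] -> 6 lines: ybmwd rqzmg oee ecnr tiy lwb
Hunk 5: at line 1 remove [oee,ecnr] add [xal] -> 5 lines: ybmwd rqzmg xal tiy lwb
Hunk 6: at line 1 remove [xal] add [fub,jfwp] -> 6 lines: ybmwd rqzmg fub jfwp tiy lwb
Hunk 7: at line 2 remove [fub,jfwp] add [pxlim,zqc] -> 6 lines: ybmwd rqzmg pxlim zqc tiy lwb
Final line 6: lwb

Answer: lwb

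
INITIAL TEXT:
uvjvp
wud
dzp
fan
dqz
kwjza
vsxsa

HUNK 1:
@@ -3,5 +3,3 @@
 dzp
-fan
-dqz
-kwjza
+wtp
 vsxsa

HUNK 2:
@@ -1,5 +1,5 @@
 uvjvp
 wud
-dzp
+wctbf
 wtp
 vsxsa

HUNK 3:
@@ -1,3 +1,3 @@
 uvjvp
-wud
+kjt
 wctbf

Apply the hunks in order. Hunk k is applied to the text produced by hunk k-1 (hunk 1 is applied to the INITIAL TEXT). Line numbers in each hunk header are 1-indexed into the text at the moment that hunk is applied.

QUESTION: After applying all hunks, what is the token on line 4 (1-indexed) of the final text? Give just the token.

Answer: wtp

Derivation:
Hunk 1: at line 3 remove [fan,dqz,kwjza] add [wtp] -> 5 lines: uvjvp wud dzp wtp vsxsa
Hunk 2: at line 1 remove [dzp] add [wctbf] -> 5 lines: uvjvp wud wctbf wtp vsxsa
Hunk 3: at line 1 remove [wud] add [kjt] -> 5 lines: uvjvp kjt wctbf wtp vsxsa
Final line 4: wtp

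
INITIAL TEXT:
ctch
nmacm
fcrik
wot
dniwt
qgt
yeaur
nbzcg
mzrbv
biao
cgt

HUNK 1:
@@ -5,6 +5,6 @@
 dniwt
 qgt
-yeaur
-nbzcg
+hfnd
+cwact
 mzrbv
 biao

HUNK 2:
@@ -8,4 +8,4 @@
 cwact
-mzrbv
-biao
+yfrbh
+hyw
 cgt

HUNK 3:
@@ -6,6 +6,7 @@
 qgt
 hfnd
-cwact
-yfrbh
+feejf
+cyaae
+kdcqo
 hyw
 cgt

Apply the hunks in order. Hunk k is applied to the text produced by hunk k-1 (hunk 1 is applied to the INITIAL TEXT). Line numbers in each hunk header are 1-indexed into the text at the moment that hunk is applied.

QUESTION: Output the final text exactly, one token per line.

Answer: ctch
nmacm
fcrik
wot
dniwt
qgt
hfnd
feejf
cyaae
kdcqo
hyw
cgt

Derivation:
Hunk 1: at line 5 remove [yeaur,nbzcg] add [hfnd,cwact] -> 11 lines: ctch nmacm fcrik wot dniwt qgt hfnd cwact mzrbv biao cgt
Hunk 2: at line 8 remove [mzrbv,biao] add [yfrbh,hyw] -> 11 lines: ctch nmacm fcrik wot dniwt qgt hfnd cwact yfrbh hyw cgt
Hunk 3: at line 6 remove [cwact,yfrbh] add [feejf,cyaae,kdcqo] -> 12 lines: ctch nmacm fcrik wot dniwt qgt hfnd feejf cyaae kdcqo hyw cgt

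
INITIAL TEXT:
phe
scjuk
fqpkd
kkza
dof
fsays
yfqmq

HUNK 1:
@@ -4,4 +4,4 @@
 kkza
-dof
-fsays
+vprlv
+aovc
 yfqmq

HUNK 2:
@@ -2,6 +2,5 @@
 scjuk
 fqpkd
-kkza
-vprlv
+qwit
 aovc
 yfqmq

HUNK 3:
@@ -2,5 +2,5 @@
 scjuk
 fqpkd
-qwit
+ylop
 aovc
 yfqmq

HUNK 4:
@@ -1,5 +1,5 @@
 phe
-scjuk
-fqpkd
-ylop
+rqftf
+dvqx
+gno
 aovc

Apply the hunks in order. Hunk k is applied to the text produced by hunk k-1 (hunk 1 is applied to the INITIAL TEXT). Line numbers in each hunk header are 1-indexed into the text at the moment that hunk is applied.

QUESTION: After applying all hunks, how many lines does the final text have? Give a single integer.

Hunk 1: at line 4 remove [dof,fsays] add [vprlv,aovc] -> 7 lines: phe scjuk fqpkd kkza vprlv aovc yfqmq
Hunk 2: at line 2 remove [kkza,vprlv] add [qwit] -> 6 lines: phe scjuk fqpkd qwit aovc yfqmq
Hunk 3: at line 2 remove [qwit] add [ylop] -> 6 lines: phe scjuk fqpkd ylop aovc yfqmq
Hunk 4: at line 1 remove [scjuk,fqpkd,ylop] add [rqftf,dvqx,gno] -> 6 lines: phe rqftf dvqx gno aovc yfqmq
Final line count: 6

Answer: 6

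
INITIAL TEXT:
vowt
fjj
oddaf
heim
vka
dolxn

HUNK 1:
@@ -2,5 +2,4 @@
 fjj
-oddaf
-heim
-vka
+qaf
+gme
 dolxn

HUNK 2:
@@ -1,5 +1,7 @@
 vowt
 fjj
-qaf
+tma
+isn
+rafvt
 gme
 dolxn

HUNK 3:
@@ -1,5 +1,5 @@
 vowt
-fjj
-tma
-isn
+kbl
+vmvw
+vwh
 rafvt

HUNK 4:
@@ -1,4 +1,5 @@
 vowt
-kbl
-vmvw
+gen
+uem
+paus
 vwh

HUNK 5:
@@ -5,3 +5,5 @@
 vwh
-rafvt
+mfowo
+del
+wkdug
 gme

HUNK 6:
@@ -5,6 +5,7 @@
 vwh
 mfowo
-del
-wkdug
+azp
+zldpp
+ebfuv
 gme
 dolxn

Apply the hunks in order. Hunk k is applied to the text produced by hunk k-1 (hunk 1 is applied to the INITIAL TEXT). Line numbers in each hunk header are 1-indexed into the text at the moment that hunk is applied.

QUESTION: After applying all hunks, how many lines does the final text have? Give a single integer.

Hunk 1: at line 2 remove [oddaf,heim,vka] add [qaf,gme] -> 5 lines: vowt fjj qaf gme dolxn
Hunk 2: at line 1 remove [qaf] add [tma,isn,rafvt] -> 7 lines: vowt fjj tma isn rafvt gme dolxn
Hunk 3: at line 1 remove [fjj,tma,isn] add [kbl,vmvw,vwh] -> 7 lines: vowt kbl vmvw vwh rafvt gme dolxn
Hunk 4: at line 1 remove [kbl,vmvw] add [gen,uem,paus] -> 8 lines: vowt gen uem paus vwh rafvt gme dolxn
Hunk 5: at line 5 remove [rafvt] add [mfowo,del,wkdug] -> 10 lines: vowt gen uem paus vwh mfowo del wkdug gme dolxn
Hunk 6: at line 5 remove [del,wkdug] add [azp,zldpp,ebfuv] -> 11 lines: vowt gen uem paus vwh mfowo azp zldpp ebfuv gme dolxn
Final line count: 11

Answer: 11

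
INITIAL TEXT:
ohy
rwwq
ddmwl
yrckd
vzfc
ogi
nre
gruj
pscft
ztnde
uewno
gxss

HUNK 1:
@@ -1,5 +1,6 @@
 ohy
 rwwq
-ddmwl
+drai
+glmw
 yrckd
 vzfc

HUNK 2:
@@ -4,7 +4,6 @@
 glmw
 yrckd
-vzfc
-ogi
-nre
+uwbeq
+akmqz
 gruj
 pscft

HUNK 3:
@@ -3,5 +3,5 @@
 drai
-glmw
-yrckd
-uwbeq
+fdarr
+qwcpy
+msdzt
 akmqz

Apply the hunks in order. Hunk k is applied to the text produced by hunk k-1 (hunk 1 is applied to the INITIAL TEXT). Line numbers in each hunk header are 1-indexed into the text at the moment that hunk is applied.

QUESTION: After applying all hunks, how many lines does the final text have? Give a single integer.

Answer: 12

Derivation:
Hunk 1: at line 1 remove [ddmwl] add [drai,glmw] -> 13 lines: ohy rwwq drai glmw yrckd vzfc ogi nre gruj pscft ztnde uewno gxss
Hunk 2: at line 4 remove [vzfc,ogi,nre] add [uwbeq,akmqz] -> 12 lines: ohy rwwq drai glmw yrckd uwbeq akmqz gruj pscft ztnde uewno gxss
Hunk 3: at line 3 remove [glmw,yrckd,uwbeq] add [fdarr,qwcpy,msdzt] -> 12 lines: ohy rwwq drai fdarr qwcpy msdzt akmqz gruj pscft ztnde uewno gxss
Final line count: 12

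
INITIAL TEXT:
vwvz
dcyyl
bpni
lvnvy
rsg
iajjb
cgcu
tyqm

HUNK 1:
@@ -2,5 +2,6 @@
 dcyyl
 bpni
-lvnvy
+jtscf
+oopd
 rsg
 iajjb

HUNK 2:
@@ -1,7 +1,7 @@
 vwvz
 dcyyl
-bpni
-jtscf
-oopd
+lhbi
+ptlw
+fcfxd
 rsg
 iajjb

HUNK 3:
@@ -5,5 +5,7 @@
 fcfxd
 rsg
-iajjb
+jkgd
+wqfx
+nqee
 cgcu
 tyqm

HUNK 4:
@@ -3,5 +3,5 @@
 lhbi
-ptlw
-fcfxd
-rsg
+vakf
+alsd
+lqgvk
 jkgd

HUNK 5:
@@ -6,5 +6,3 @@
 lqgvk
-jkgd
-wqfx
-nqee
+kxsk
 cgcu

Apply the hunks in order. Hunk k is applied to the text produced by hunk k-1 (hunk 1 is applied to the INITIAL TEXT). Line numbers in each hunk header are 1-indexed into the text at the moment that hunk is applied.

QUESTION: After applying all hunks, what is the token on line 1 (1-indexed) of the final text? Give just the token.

Answer: vwvz

Derivation:
Hunk 1: at line 2 remove [lvnvy] add [jtscf,oopd] -> 9 lines: vwvz dcyyl bpni jtscf oopd rsg iajjb cgcu tyqm
Hunk 2: at line 1 remove [bpni,jtscf,oopd] add [lhbi,ptlw,fcfxd] -> 9 lines: vwvz dcyyl lhbi ptlw fcfxd rsg iajjb cgcu tyqm
Hunk 3: at line 5 remove [iajjb] add [jkgd,wqfx,nqee] -> 11 lines: vwvz dcyyl lhbi ptlw fcfxd rsg jkgd wqfx nqee cgcu tyqm
Hunk 4: at line 3 remove [ptlw,fcfxd,rsg] add [vakf,alsd,lqgvk] -> 11 lines: vwvz dcyyl lhbi vakf alsd lqgvk jkgd wqfx nqee cgcu tyqm
Hunk 5: at line 6 remove [jkgd,wqfx,nqee] add [kxsk] -> 9 lines: vwvz dcyyl lhbi vakf alsd lqgvk kxsk cgcu tyqm
Final line 1: vwvz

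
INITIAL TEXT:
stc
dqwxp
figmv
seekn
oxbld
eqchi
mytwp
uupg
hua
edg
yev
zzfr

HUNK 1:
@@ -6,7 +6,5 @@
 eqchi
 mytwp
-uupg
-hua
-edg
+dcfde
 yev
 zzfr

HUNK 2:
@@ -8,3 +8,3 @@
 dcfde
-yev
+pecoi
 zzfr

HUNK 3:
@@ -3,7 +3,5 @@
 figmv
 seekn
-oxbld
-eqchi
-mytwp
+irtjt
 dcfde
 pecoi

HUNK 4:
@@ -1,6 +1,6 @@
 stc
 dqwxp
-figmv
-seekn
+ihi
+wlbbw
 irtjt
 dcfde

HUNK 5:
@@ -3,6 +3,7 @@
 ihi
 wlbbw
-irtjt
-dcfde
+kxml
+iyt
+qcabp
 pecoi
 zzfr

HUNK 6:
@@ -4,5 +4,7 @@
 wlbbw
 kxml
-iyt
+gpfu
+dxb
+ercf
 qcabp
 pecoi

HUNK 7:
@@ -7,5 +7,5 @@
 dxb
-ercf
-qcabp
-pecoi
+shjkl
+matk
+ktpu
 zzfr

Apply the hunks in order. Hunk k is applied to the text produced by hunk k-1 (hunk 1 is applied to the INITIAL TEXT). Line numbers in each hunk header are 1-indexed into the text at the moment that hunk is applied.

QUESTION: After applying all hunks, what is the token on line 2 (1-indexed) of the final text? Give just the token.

Hunk 1: at line 6 remove [uupg,hua,edg] add [dcfde] -> 10 lines: stc dqwxp figmv seekn oxbld eqchi mytwp dcfde yev zzfr
Hunk 2: at line 8 remove [yev] add [pecoi] -> 10 lines: stc dqwxp figmv seekn oxbld eqchi mytwp dcfde pecoi zzfr
Hunk 3: at line 3 remove [oxbld,eqchi,mytwp] add [irtjt] -> 8 lines: stc dqwxp figmv seekn irtjt dcfde pecoi zzfr
Hunk 4: at line 1 remove [figmv,seekn] add [ihi,wlbbw] -> 8 lines: stc dqwxp ihi wlbbw irtjt dcfde pecoi zzfr
Hunk 5: at line 3 remove [irtjt,dcfde] add [kxml,iyt,qcabp] -> 9 lines: stc dqwxp ihi wlbbw kxml iyt qcabp pecoi zzfr
Hunk 6: at line 4 remove [iyt] add [gpfu,dxb,ercf] -> 11 lines: stc dqwxp ihi wlbbw kxml gpfu dxb ercf qcabp pecoi zzfr
Hunk 7: at line 7 remove [ercf,qcabp,pecoi] add [shjkl,matk,ktpu] -> 11 lines: stc dqwxp ihi wlbbw kxml gpfu dxb shjkl matk ktpu zzfr
Final line 2: dqwxp

Answer: dqwxp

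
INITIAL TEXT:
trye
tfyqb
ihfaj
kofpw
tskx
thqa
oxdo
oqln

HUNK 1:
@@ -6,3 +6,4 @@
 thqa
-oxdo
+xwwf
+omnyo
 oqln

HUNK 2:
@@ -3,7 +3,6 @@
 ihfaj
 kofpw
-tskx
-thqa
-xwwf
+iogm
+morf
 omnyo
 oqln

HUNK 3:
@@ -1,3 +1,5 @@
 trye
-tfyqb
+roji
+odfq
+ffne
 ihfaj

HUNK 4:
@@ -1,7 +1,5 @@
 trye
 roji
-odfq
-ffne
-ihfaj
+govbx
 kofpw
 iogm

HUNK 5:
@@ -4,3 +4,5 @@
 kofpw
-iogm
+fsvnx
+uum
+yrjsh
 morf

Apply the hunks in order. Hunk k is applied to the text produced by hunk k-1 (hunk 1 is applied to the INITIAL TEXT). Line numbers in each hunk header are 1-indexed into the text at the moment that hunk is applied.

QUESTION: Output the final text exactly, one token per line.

Answer: trye
roji
govbx
kofpw
fsvnx
uum
yrjsh
morf
omnyo
oqln

Derivation:
Hunk 1: at line 6 remove [oxdo] add [xwwf,omnyo] -> 9 lines: trye tfyqb ihfaj kofpw tskx thqa xwwf omnyo oqln
Hunk 2: at line 3 remove [tskx,thqa,xwwf] add [iogm,morf] -> 8 lines: trye tfyqb ihfaj kofpw iogm morf omnyo oqln
Hunk 3: at line 1 remove [tfyqb] add [roji,odfq,ffne] -> 10 lines: trye roji odfq ffne ihfaj kofpw iogm morf omnyo oqln
Hunk 4: at line 1 remove [odfq,ffne,ihfaj] add [govbx] -> 8 lines: trye roji govbx kofpw iogm morf omnyo oqln
Hunk 5: at line 4 remove [iogm] add [fsvnx,uum,yrjsh] -> 10 lines: trye roji govbx kofpw fsvnx uum yrjsh morf omnyo oqln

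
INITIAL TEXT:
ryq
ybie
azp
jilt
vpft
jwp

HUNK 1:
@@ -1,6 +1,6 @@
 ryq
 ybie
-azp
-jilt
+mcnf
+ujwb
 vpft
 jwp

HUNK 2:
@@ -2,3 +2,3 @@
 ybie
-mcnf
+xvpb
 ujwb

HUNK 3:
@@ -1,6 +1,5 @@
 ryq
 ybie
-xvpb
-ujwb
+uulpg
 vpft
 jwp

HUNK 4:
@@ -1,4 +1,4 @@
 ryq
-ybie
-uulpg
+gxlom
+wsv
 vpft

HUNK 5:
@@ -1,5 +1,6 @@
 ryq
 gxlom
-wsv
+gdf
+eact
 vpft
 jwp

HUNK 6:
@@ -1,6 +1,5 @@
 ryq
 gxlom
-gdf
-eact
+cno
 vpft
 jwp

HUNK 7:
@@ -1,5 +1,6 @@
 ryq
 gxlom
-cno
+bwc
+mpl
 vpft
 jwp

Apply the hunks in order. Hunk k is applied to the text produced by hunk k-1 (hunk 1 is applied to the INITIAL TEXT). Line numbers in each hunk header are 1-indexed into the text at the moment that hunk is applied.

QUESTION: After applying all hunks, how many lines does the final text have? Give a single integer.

Answer: 6

Derivation:
Hunk 1: at line 1 remove [azp,jilt] add [mcnf,ujwb] -> 6 lines: ryq ybie mcnf ujwb vpft jwp
Hunk 2: at line 2 remove [mcnf] add [xvpb] -> 6 lines: ryq ybie xvpb ujwb vpft jwp
Hunk 3: at line 1 remove [xvpb,ujwb] add [uulpg] -> 5 lines: ryq ybie uulpg vpft jwp
Hunk 4: at line 1 remove [ybie,uulpg] add [gxlom,wsv] -> 5 lines: ryq gxlom wsv vpft jwp
Hunk 5: at line 1 remove [wsv] add [gdf,eact] -> 6 lines: ryq gxlom gdf eact vpft jwp
Hunk 6: at line 1 remove [gdf,eact] add [cno] -> 5 lines: ryq gxlom cno vpft jwp
Hunk 7: at line 1 remove [cno] add [bwc,mpl] -> 6 lines: ryq gxlom bwc mpl vpft jwp
Final line count: 6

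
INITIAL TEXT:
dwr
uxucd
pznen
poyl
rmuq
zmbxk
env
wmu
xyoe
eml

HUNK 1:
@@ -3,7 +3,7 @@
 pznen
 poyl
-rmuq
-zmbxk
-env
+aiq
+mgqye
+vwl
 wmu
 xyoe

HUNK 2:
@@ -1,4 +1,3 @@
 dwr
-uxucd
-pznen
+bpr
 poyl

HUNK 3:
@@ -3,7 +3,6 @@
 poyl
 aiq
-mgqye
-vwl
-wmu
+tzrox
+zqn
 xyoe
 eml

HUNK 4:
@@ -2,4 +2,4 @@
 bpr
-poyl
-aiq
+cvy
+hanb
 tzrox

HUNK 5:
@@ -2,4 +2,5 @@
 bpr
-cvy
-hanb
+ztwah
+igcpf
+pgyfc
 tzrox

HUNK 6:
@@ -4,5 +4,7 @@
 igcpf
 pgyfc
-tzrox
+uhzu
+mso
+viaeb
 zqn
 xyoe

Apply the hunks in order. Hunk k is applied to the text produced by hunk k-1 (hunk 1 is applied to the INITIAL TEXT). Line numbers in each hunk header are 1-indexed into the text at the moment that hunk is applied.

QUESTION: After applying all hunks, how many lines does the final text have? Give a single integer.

Answer: 11

Derivation:
Hunk 1: at line 3 remove [rmuq,zmbxk,env] add [aiq,mgqye,vwl] -> 10 lines: dwr uxucd pznen poyl aiq mgqye vwl wmu xyoe eml
Hunk 2: at line 1 remove [uxucd,pznen] add [bpr] -> 9 lines: dwr bpr poyl aiq mgqye vwl wmu xyoe eml
Hunk 3: at line 3 remove [mgqye,vwl,wmu] add [tzrox,zqn] -> 8 lines: dwr bpr poyl aiq tzrox zqn xyoe eml
Hunk 4: at line 2 remove [poyl,aiq] add [cvy,hanb] -> 8 lines: dwr bpr cvy hanb tzrox zqn xyoe eml
Hunk 5: at line 2 remove [cvy,hanb] add [ztwah,igcpf,pgyfc] -> 9 lines: dwr bpr ztwah igcpf pgyfc tzrox zqn xyoe eml
Hunk 6: at line 4 remove [tzrox] add [uhzu,mso,viaeb] -> 11 lines: dwr bpr ztwah igcpf pgyfc uhzu mso viaeb zqn xyoe eml
Final line count: 11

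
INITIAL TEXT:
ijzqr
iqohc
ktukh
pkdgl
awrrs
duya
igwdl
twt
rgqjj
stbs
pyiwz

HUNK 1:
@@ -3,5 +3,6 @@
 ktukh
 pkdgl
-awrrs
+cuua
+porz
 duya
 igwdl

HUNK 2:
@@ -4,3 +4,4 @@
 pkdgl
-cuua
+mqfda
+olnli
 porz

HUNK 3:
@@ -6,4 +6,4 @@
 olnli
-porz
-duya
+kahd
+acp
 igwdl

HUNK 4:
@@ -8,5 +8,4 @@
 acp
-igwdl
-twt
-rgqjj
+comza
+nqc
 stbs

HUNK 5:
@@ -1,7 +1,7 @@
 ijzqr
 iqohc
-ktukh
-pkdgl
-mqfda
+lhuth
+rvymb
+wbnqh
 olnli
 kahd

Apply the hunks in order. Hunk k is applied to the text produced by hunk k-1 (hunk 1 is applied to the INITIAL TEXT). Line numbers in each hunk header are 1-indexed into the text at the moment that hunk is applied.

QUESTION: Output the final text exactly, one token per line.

Hunk 1: at line 3 remove [awrrs] add [cuua,porz] -> 12 lines: ijzqr iqohc ktukh pkdgl cuua porz duya igwdl twt rgqjj stbs pyiwz
Hunk 2: at line 4 remove [cuua] add [mqfda,olnli] -> 13 lines: ijzqr iqohc ktukh pkdgl mqfda olnli porz duya igwdl twt rgqjj stbs pyiwz
Hunk 3: at line 6 remove [porz,duya] add [kahd,acp] -> 13 lines: ijzqr iqohc ktukh pkdgl mqfda olnli kahd acp igwdl twt rgqjj stbs pyiwz
Hunk 4: at line 8 remove [igwdl,twt,rgqjj] add [comza,nqc] -> 12 lines: ijzqr iqohc ktukh pkdgl mqfda olnli kahd acp comza nqc stbs pyiwz
Hunk 5: at line 1 remove [ktukh,pkdgl,mqfda] add [lhuth,rvymb,wbnqh] -> 12 lines: ijzqr iqohc lhuth rvymb wbnqh olnli kahd acp comza nqc stbs pyiwz

Answer: ijzqr
iqohc
lhuth
rvymb
wbnqh
olnli
kahd
acp
comza
nqc
stbs
pyiwz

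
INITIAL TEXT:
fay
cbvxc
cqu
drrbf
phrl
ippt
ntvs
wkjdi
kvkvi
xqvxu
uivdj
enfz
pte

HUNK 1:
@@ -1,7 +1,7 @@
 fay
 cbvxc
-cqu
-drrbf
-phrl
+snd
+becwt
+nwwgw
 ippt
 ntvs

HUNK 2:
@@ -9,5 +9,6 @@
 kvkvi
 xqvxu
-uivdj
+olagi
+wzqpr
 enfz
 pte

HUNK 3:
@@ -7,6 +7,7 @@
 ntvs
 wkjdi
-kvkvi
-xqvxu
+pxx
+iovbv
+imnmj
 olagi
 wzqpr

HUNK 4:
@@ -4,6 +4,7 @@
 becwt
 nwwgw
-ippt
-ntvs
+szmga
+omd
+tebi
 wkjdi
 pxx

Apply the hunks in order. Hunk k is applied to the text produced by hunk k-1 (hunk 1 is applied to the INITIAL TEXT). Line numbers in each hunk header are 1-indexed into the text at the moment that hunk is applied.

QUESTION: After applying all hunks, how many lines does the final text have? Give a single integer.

Answer: 16

Derivation:
Hunk 1: at line 1 remove [cqu,drrbf,phrl] add [snd,becwt,nwwgw] -> 13 lines: fay cbvxc snd becwt nwwgw ippt ntvs wkjdi kvkvi xqvxu uivdj enfz pte
Hunk 2: at line 9 remove [uivdj] add [olagi,wzqpr] -> 14 lines: fay cbvxc snd becwt nwwgw ippt ntvs wkjdi kvkvi xqvxu olagi wzqpr enfz pte
Hunk 3: at line 7 remove [kvkvi,xqvxu] add [pxx,iovbv,imnmj] -> 15 lines: fay cbvxc snd becwt nwwgw ippt ntvs wkjdi pxx iovbv imnmj olagi wzqpr enfz pte
Hunk 4: at line 4 remove [ippt,ntvs] add [szmga,omd,tebi] -> 16 lines: fay cbvxc snd becwt nwwgw szmga omd tebi wkjdi pxx iovbv imnmj olagi wzqpr enfz pte
Final line count: 16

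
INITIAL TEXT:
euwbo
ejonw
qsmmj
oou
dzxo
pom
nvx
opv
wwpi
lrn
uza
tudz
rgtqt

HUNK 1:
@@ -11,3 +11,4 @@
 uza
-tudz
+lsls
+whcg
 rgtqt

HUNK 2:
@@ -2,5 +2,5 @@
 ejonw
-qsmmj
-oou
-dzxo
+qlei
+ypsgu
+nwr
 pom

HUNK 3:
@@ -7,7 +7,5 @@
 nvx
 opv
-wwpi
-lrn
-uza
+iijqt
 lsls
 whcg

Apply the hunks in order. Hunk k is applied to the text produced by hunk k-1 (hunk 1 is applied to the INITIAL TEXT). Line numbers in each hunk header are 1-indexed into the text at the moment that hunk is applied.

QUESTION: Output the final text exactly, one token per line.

Answer: euwbo
ejonw
qlei
ypsgu
nwr
pom
nvx
opv
iijqt
lsls
whcg
rgtqt

Derivation:
Hunk 1: at line 11 remove [tudz] add [lsls,whcg] -> 14 lines: euwbo ejonw qsmmj oou dzxo pom nvx opv wwpi lrn uza lsls whcg rgtqt
Hunk 2: at line 2 remove [qsmmj,oou,dzxo] add [qlei,ypsgu,nwr] -> 14 lines: euwbo ejonw qlei ypsgu nwr pom nvx opv wwpi lrn uza lsls whcg rgtqt
Hunk 3: at line 7 remove [wwpi,lrn,uza] add [iijqt] -> 12 lines: euwbo ejonw qlei ypsgu nwr pom nvx opv iijqt lsls whcg rgtqt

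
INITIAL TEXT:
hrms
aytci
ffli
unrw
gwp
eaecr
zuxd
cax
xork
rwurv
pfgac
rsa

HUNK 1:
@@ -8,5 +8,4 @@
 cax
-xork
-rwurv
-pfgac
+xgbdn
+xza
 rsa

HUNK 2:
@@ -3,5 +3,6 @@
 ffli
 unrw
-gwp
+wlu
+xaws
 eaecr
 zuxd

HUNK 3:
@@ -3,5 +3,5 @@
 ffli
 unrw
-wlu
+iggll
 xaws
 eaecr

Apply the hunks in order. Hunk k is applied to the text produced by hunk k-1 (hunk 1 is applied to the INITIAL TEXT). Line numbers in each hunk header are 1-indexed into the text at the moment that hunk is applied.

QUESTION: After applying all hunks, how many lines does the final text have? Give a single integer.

Answer: 12

Derivation:
Hunk 1: at line 8 remove [xork,rwurv,pfgac] add [xgbdn,xza] -> 11 lines: hrms aytci ffli unrw gwp eaecr zuxd cax xgbdn xza rsa
Hunk 2: at line 3 remove [gwp] add [wlu,xaws] -> 12 lines: hrms aytci ffli unrw wlu xaws eaecr zuxd cax xgbdn xza rsa
Hunk 3: at line 3 remove [wlu] add [iggll] -> 12 lines: hrms aytci ffli unrw iggll xaws eaecr zuxd cax xgbdn xza rsa
Final line count: 12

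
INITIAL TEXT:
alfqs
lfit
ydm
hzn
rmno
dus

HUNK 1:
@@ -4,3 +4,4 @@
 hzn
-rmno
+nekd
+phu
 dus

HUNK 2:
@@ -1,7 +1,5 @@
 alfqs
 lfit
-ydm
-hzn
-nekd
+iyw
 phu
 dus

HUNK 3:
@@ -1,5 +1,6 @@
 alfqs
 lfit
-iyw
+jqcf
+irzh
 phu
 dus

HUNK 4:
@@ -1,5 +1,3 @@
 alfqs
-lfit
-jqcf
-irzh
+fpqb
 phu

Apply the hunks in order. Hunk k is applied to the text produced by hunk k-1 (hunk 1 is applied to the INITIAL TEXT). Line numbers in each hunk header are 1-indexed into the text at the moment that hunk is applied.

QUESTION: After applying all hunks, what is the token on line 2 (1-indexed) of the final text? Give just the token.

Answer: fpqb

Derivation:
Hunk 1: at line 4 remove [rmno] add [nekd,phu] -> 7 lines: alfqs lfit ydm hzn nekd phu dus
Hunk 2: at line 1 remove [ydm,hzn,nekd] add [iyw] -> 5 lines: alfqs lfit iyw phu dus
Hunk 3: at line 1 remove [iyw] add [jqcf,irzh] -> 6 lines: alfqs lfit jqcf irzh phu dus
Hunk 4: at line 1 remove [lfit,jqcf,irzh] add [fpqb] -> 4 lines: alfqs fpqb phu dus
Final line 2: fpqb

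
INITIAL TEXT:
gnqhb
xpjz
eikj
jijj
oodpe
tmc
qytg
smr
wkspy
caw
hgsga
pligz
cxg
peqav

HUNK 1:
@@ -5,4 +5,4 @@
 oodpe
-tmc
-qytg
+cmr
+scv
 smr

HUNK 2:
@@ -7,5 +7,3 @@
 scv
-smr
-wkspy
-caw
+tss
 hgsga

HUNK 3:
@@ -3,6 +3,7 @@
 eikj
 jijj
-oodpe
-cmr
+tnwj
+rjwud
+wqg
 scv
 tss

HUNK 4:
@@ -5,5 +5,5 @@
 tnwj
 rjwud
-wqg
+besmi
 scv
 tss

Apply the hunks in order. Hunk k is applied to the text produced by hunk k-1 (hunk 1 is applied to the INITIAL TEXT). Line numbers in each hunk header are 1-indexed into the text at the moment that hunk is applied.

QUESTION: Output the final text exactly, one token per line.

Hunk 1: at line 5 remove [tmc,qytg] add [cmr,scv] -> 14 lines: gnqhb xpjz eikj jijj oodpe cmr scv smr wkspy caw hgsga pligz cxg peqav
Hunk 2: at line 7 remove [smr,wkspy,caw] add [tss] -> 12 lines: gnqhb xpjz eikj jijj oodpe cmr scv tss hgsga pligz cxg peqav
Hunk 3: at line 3 remove [oodpe,cmr] add [tnwj,rjwud,wqg] -> 13 lines: gnqhb xpjz eikj jijj tnwj rjwud wqg scv tss hgsga pligz cxg peqav
Hunk 4: at line 5 remove [wqg] add [besmi] -> 13 lines: gnqhb xpjz eikj jijj tnwj rjwud besmi scv tss hgsga pligz cxg peqav

Answer: gnqhb
xpjz
eikj
jijj
tnwj
rjwud
besmi
scv
tss
hgsga
pligz
cxg
peqav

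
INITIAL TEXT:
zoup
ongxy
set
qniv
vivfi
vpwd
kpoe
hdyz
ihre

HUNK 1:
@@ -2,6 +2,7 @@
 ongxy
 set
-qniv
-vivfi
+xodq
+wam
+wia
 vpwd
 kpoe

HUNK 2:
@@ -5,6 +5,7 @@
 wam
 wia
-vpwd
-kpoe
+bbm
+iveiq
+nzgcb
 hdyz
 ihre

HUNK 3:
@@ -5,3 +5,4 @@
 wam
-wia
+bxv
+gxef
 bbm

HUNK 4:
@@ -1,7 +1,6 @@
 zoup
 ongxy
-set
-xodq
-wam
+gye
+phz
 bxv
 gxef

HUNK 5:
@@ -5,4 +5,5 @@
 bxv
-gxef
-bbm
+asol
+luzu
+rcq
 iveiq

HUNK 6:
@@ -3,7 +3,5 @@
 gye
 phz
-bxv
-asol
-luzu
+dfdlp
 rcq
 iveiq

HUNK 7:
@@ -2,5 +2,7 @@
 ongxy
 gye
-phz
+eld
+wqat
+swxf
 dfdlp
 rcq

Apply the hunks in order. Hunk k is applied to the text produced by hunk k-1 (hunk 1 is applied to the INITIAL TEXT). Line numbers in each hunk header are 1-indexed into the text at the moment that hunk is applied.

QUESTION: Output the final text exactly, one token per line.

Hunk 1: at line 2 remove [qniv,vivfi] add [xodq,wam,wia] -> 10 lines: zoup ongxy set xodq wam wia vpwd kpoe hdyz ihre
Hunk 2: at line 5 remove [vpwd,kpoe] add [bbm,iveiq,nzgcb] -> 11 lines: zoup ongxy set xodq wam wia bbm iveiq nzgcb hdyz ihre
Hunk 3: at line 5 remove [wia] add [bxv,gxef] -> 12 lines: zoup ongxy set xodq wam bxv gxef bbm iveiq nzgcb hdyz ihre
Hunk 4: at line 1 remove [set,xodq,wam] add [gye,phz] -> 11 lines: zoup ongxy gye phz bxv gxef bbm iveiq nzgcb hdyz ihre
Hunk 5: at line 5 remove [gxef,bbm] add [asol,luzu,rcq] -> 12 lines: zoup ongxy gye phz bxv asol luzu rcq iveiq nzgcb hdyz ihre
Hunk 6: at line 3 remove [bxv,asol,luzu] add [dfdlp] -> 10 lines: zoup ongxy gye phz dfdlp rcq iveiq nzgcb hdyz ihre
Hunk 7: at line 2 remove [phz] add [eld,wqat,swxf] -> 12 lines: zoup ongxy gye eld wqat swxf dfdlp rcq iveiq nzgcb hdyz ihre

Answer: zoup
ongxy
gye
eld
wqat
swxf
dfdlp
rcq
iveiq
nzgcb
hdyz
ihre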